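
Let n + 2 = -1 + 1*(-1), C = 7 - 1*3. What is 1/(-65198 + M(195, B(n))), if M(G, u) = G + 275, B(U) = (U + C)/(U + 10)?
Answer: -1/64728 ≈ -1.5449e-5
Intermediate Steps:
C = 4 (C = 7 - 3 = 4)
n = -4 (n = -2 + (-1 + 1*(-1)) = -2 + (-1 - 1) = -2 - 2 = -4)
B(U) = (4 + U)/(10 + U) (B(U) = (U + 4)/(U + 10) = (4 + U)/(10 + U))
M(G, u) = 275 + G
1/(-65198 + M(195, B(n))) = 1/(-65198 + (275 + 195)) = 1/(-65198 + 470) = 1/(-64728) = -1/64728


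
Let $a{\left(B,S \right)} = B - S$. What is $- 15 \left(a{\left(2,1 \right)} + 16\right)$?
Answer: $-255$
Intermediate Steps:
$- 15 \left(a{\left(2,1 \right)} + 16\right) = - 15 \left(\left(2 - 1\right) + 16\right) = - 15 \left(1 + 16\right) = \left(-15\right) 17 = -255$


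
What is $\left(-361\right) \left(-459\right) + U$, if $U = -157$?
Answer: $165542$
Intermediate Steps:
$\left(-361\right) \left(-459\right) + U = \left(-361\right) \left(-459\right) - 157 = 165699 - 157 = 165542$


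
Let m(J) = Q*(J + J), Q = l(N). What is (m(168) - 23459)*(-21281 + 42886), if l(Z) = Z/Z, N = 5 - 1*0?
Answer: -499572415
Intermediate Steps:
N = 5 (N = 5 + 0 = 5)
l(Z) = 1
Q = 1
m(J) = 2*J (m(J) = 1*(J + J) = 1*(2*J) = 2*J)
(m(168) - 23459)*(-21281 + 42886) = (2*168 - 23459)*(-21281 + 42886) = (336 - 23459)*21605 = -23123*21605 = -499572415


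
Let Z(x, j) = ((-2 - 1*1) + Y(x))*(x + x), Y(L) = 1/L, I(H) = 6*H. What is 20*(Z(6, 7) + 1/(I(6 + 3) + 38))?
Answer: -15635/23 ≈ -679.78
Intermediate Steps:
Z(x, j) = 2*x*(-3 + 1/x) (Z(x, j) = ((-2 - 1*1) + 1/x)*(x + x) = ((-2 - 1) + 1/x)*(2*x) = (-3 + 1/x)*(2*x) = 2*x*(-3 + 1/x))
20*(Z(6, 7) + 1/(I(6 + 3) + 38)) = 20*((2 - 6*6) + 1/(6*(6 + 3) + 38)) = 20*((2 - 36) + 1/(6*9 + 38)) = 20*(-34 + 1/(54 + 38)) = 20*(-34 + 1/92) = 20*(-3127/92) = -15635/23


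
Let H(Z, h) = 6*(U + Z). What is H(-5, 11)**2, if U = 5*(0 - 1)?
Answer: 3600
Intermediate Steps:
U = -5 (U = 5*(-1) = -5)
H(Z, h) = -30 + 6*Z (H(Z, h) = 6*(-5 + Z) = -30 + 6*Z)
H(-5, 11)**2 = (-30 + 6*(-5))**2 = (-30 - 30)**2 = (-60)**2 = 3600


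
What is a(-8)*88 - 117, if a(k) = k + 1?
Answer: -733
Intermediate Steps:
a(k) = 1 + k
a(-8)*88 - 117 = (1 - 8)*88 - 117 = -7*88 - 117 = -616 - 117 = -733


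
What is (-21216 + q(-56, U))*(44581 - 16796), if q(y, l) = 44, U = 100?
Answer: -588264020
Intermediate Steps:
(-21216 + q(-56, U))*(44581 - 16796) = (-21216 + 44)*(44581 - 16796) = -21172*27785 = -588264020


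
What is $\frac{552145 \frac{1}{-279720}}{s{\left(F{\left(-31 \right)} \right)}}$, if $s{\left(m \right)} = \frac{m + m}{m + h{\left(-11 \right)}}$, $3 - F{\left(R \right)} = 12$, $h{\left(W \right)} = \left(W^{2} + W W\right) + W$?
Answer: $\frac{110429}{4536} \approx 24.345$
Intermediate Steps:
$h{\left(W \right)} = W + 2 W^{2}$ ($h{\left(W \right)} = \left(W^{2} + W^{2}\right) + W = 2 W^{2} + W = W + 2 W^{2}$)
$F{\left(R \right)} = -9$ ($F{\left(R \right)} = 3 - 12 = -9$)
$s{\left(m \right)} = \frac{2 m}{231 + m}$ ($s{\left(m \right)} = \frac{m + m}{m - 11 \left(1 + 2 \left(-11\right)\right)} = \frac{2 m}{m - 11 \left(1 - 22\right)} = \frac{2 m}{m - -231} = \frac{2 m}{m + 231} = \frac{2 m}{231 + m}$)
$\frac{552145 \frac{1}{-279720}}{s{\left(F{\left(-31 \right)} \right)}} = \frac{552145 \frac{1}{-279720}}{2 \left(-9\right) \frac{1}{231 - 9}} = \frac{552145 \left(- \frac{1}{279720}\right)}{2 \left(-9\right) \frac{1}{222}} = - \frac{110429}{55944 \cdot 2 \left(-9\right) \frac{1}{222}} = - \frac{110429}{55944 \left(- \frac{3}{37}\right)} = \left(- \frac{110429}{55944}\right) \left(- \frac{37}{3}\right) = \frac{110429}{4536}$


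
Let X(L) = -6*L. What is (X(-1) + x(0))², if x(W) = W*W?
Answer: 36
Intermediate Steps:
x(W) = W²
(X(-1) + x(0))² = (-6*(-1) + 0²)² = (6 + 0)² = 6² = 36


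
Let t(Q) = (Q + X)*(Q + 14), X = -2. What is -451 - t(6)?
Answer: -531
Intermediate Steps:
t(Q) = (-2 + Q)*(14 + Q) (t(Q) = (Q - 2)*(Q + 14) = (-2 + Q)*(14 + Q))
-451 - t(6) = -451 - (-28 + 6**2 + 12*6) = -451 - (-28 + 36 + 72) = -451 - 1*80 = -451 - 80 = -531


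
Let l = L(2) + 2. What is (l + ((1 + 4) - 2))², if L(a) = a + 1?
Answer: 64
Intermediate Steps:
L(a) = 1 + a
l = 5 (l = (1 + 2) + 2 = 3 + 2 = 5)
(l + ((1 + 4) - 2))² = (5 + ((1 + 4) - 2))² = (5 + (5 - 2))² = (5 + 3)² = 8² = 64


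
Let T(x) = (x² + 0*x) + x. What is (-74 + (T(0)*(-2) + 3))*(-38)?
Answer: 2698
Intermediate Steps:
T(x) = x + x² (T(x) = (x² + 0) + x = x² + x = x + x²)
(-74 + (T(0)*(-2) + 3))*(-38) = (-74 + ((0*(1 + 0))*(-2) + 3))*(-38) = (-74 + ((0*1)*(-2) + 3))*(-38) = (-74 + (0*(-2) + 3))*(-38) = (-74 + (0 + 3))*(-38) = (-74 + 3)*(-38) = -71*(-38) = 2698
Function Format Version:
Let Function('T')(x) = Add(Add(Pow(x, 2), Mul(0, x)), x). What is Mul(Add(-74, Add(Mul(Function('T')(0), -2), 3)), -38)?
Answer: 2698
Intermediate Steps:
Function('T')(x) = Add(x, Pow(x, 2)) (Function('T')(x) = Add(Add(Pow(x, 2), 0), x) = Add(Pow(x, 2), x) = Add(x, Pow(x, 2)))
Mul(Add(-74, Add(Mul(Function('T')(0), -2), 3)), -38) = Mul(Add(-74, Add(Mul(Mul(0, Add(1, 0)), -2), 3)), -38) = Mul(Add(-74, Add(Mul(Mul(0, 1), -2), 3)), -38) = Mul(Add(-74, Add(Mul(0, -2), 3)), -38) = Mul(Add(-74, Add(0, 3)), -38) = Mul(Add(-74, 3), -38) = Mul(-71, -38) = 2698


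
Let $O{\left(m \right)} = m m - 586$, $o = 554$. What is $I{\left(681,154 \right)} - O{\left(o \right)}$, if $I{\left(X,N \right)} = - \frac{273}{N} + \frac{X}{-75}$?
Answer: $- \frac{168487469}{550} \approx -3.0634 \cdot 10^{5}$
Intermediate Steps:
$I{\left(X,N \right)} = - \frac{273}{N} - \frac{X}{75}$ ($I{\left(X,N \right)} = - \frac{273}{N} + X \left(- \frac{1}{75}\right) = - \frac{273}{N} - \frac{X}{75}$)
$O{\left(m \right)} = -586 + m^{2}$ ($O{\left(m \right)} = m^{2} - 586 = -586 + m^{2}$)
$I{\left(681,154 \right)} - O{\left(o \right)} = \left(- \frac{273}{154} - \frac{227}{25}\right) - \left(-586 + 554^{2}\right) = \left(\left(-273\right) \frac{1}{154} - \frac{227}{25}\right) - \left(-586 + 306916\right) = \left(- \frac{39}{22} - \frac{227}{25}\right) - 306330 = - \frac{5969}{550} - 306330 = - \frac{168487469}{550}$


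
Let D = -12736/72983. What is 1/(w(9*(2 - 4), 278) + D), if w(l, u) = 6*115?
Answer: 72983/50345534 ≈ 0.0014496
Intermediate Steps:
w(l, u) = 690
D = -12736/72983 (D = -12736*1/72983 = -12736/72983 ≈ -0.17451)
1/(w(9*(2 - 4), 278) + D) = 1/(690 - 12736/72983) = 1/(50345534/72983) = 72983/50345534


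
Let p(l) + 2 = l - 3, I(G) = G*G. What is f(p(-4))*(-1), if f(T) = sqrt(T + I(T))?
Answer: -6*sqrt(2) ≈ -8.4853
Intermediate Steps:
I(G) = G**2
p(l) = -5 + l (p(l) = -2 + (l - 3) = -2 + (-3 + l) = -5 + l)
f(T) = sqrt(T + T**2)
f(p(-4))*(-1) = sqrt((-5 - 4)*(1 + (-5 - 4)))*(-1) = sqrt(-9*(1 - 9))*(-1) = sqrt(-9*(-8))*(-1) = sqrt(72)*(-1) = (6*sqrt(2))*(-1) = -6*sqrt(2)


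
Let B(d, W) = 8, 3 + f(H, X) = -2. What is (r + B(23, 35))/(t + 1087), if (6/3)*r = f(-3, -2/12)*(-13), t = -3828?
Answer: -81/5482 ≈ -0.014776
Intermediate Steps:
f(H, X) = -5 (f(H, X) = -3 - 2 = -5)
r = 65/2 (r = (-5*(-13))/2 = (½)*65 = 65/2 ≈ 32.500)
(r + B(23, 35))/(t + 1087) = (65/2 + 8)/(-3828 + 1087) = (81/2)/(-2741) = (81/2)*(-1/2741) = -81/5482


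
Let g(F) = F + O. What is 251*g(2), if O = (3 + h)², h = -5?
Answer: 1506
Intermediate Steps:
O = 4 (O = (3 - 5)² = (-2)² = 4)
g(F) = 4 + F (g(F) = F + 4 = 4 + F)
251*g(2) = 251*(4 + 2) = 251*6 = 1506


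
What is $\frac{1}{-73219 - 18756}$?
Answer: $- \frac{1}{91975} \approx -1.0873 \cdot 10^{-5}$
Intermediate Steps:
$\frac{1}{-73219 - 18756} = \frac{1}{-91975} = - \frac{1}{91975}$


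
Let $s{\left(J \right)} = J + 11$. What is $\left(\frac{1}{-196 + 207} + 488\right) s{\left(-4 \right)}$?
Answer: $\frac{37583}{11} \approx 3416.6$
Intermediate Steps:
$s{\left(J \right)} = 11 + J$
$\left(\frac{1}{-196 + 207} + 488\right) s{\left(-4 \right)} = \left(\frac{1}{-196 + 207} + 488\right) \left(11 - 4\right) = \left(\frac{1}{11} + 488\right) 7 = \frac{5369}{11} \cdot 7 = \frac{37583}{11}$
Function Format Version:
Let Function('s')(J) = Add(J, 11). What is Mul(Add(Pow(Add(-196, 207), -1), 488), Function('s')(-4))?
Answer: Rational(37583, 11) ≈ 3416.6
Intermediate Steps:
Function('s')(J) = Add(11, J)
Mul(Add(Pow(Add(-196, 207), -1), 488), Function('s')(-4)) = Mul(Add(Pow(Add(-196, 207), -1), 488), Add(11, -4)) = Mul(Add(Pow(11, -1), 488), 7) = Mul(Add(Rational(1, 11), 488), 7) = Mul(Rational(5369, 11), 7) = Rational(37583, 11)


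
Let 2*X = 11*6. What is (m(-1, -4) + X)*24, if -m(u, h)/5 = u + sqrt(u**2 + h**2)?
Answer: 912 - 120*sqrt(17) ≈ 417.23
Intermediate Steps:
X = 33 (X = (11*6)/2 = (1/2)*66 = 33)
m(u, h) = -5*u - 5*sqrt(h**2 + u**2) (m(u, h) = -5*(u + sqrt(u**2 + h**2)) = -5*(u + sqrt(h**2 + u**2)) = -5*u - 5*sqrt(h**2 + u**2))
(m(-1, -4) + X)*24 = ((-5*(-1) - 5*sqrt((-4)**2 + (-1)**2)) + 33)*24 = ((5 - 5*sqrt(16 + 1)) + 33)*24 = ((5 - 5*sqrt(17)) + 33)*24 = (38 - 5*sqrt(17))*24 = 912 - 120*sqrt(17)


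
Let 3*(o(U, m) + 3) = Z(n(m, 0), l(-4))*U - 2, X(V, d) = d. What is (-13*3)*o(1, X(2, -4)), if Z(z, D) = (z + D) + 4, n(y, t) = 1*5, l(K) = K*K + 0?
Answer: -182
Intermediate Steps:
l(K) = K² (l(K) = K² + 0 = K²)
n(y, t) = 5
Z(z, D) = 4 + D + z (Z(z, D) = (D + z) + 4 = 4 + D + z)
o(U, m) = -11/3 + 25*U/3 (o(U, m) = -3 + ((4 + (-4)² + 5)*U - 2)/3 = -3 + ((4 + 16 + 5)*U - 2)/3 = -3 + (25*U - 2)/3 = -3 + (-2 + 25*U)/3 = -3 + (-⅔ + 25*U/3) = -11/3 + 25*U/3)
(-13*3)*o(1, X(2, -4)) = (-13*3)*(-11/3 + (25/3)*1) = -39*(-11/3 + 25/3) = -39*14/3 = -182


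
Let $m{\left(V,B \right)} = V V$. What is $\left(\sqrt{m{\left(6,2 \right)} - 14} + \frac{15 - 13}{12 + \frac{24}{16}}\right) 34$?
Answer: $\frac{136}{27} + 34 \sqrt{22} \approx 164.51$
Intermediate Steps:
$m{\left(V,B \right)} = V^{2}$
$\left(\sqrt{m{\left(6,2 \right)} - 14} + \frac{15 - 13}{12 + \frac{24}{16}}\right) 34 = \left(\sqrt{6^{2} - 14} + \frac{15 - 13}{12 + \frac{24}{16}}\right) 34 = \left(\sqrt{36 - 14} + \frac{2}{12 + 24 \cdot \frac{1}{16}}\right) 34 = \left(\sqrt{22} + \frac{2}{12 + \frac{3}{2}}\right) 34 = \left(\sqrt{22} + \frac{2}{\frac{27}{2}}\right) 34 = \left(\sqrt{22} + 2 \cdot \frac{2}{27}\right) 34 = \left(\sqrt{22} + \frac{4}{27}\right) 34 = \left(\frac{4}{27} + \sqrt{22}\right) 34 = \frac{136}{27} + 34 \sqrt{22}$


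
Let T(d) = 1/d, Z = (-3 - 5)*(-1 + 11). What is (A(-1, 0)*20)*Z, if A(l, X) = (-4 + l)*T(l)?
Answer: -8000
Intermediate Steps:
Z = -80 (Z = -8*10 = -80)
A(l, X) = (-4 + l)/l
(A(-1, 0)*20)*Z = (((-4 - 1)/(-1))*20)*(-80) = (-1*(-5)*20)*(-80) = (5*20)*(-80) = 100*(-80) = -8000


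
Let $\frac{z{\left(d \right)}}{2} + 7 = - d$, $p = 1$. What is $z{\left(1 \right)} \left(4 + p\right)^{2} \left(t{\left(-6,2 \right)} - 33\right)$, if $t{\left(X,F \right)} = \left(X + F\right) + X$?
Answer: $17200$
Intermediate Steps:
$t{\left(X,F \right)} = F + 2 X$ ($t{\left(X,F \right)} = \left(F + X\right) + X = F + 2 X$)
$z{\left(d \right)} = -14 - 2 d$ ($z{\left(d \right)} = -14 + 2 \left(- d\right) = -14 - 2 d$)
$z{\left(1 \right)} \left(4 + p\right)^{2} \left(t{\left(-6,2 \right)} - 33\right) = \left(-14 - 2\right) \left(4 + 1\right)^{2} \left(\left(2 + 2 \left(-6\right)\right) - 33\right) = \left(-14 - 2\right) 5^{2} \left(\left(2 - 12\right) - 33\right) = \left(-16\right) 25 \left(-10 - 33\right) = \left(-400\right) \left(-43\right) = 17200$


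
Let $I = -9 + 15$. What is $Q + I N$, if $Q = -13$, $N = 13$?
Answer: $65$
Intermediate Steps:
$I = 6$
$Q + I N = -13 + 6 \cdot 13 = -13 + 78 = 65$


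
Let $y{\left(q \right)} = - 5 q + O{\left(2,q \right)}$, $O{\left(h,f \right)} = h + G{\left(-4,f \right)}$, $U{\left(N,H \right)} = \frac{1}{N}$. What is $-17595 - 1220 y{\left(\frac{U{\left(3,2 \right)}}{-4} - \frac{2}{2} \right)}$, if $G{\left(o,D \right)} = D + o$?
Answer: $- \frac{61325}{3} \approx -20442.0$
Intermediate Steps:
$O{\left(h,f \right)} = -4 + f + h$ ($O{\left(h,f \right)} = h + \left(f - 4\right) = h + \left(-4 + f\right) = -4 + f + h$)
$y{\left(q \right)} = -2 - 4 q$ ($y{\left(q \right)} = - 5 q + \left(-4 + q + 2\right) = - 5 q + \left(-2 + q\right) = -2 - 4 q$)
$-17595 - 1220 y{\left(\frac{U{\left(3,2 \right)}}{-4} - \frac{2}{2} \right)} = -17595 - 1220 \left(-2 - 4 \left(\frac{1}{3 \left(-4\right)} - \frac{2}{2}\right)\right) = -17595 - 1220 \left(-2 - 4 \left(\frac{1}{3} \left(- \frac{1}{4}\right) - 1\right)\right) = -17595 - 1220 \left(-2 - 4 \left(- \frac{1}{12} - 1\right)\right) = -17595 - 1220 \left(-2 - - \frac{13}{3}\right) = -17595 - 1220 \left(-2 + \frac{13}{3}\right) = -17595 - 1220 \cdot \frac{7}{3} = -17595 - \frac{8540}{3} = - \frac{61325}{3}$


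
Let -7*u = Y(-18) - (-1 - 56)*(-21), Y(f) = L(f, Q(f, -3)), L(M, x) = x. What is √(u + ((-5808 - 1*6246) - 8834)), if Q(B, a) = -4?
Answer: I*√1015105/7 ≈ 143.93*I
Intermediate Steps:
Y(f) = -4
u = 1201/7 (u = -(-4 - (-1 - 56)*(-21))/7 = -(-4 - (-57)*(-21))/7 = -(-4 - 1*1197)/7 = -(-4 - 1197)/7 = -⅐*(-1201) = 1201/7 ≈ 171.57)
√(u + ((-5808 - 1*6246) - 8834)) = √(1201/7 + ((-5808 - 1*6246) - 8834)) = √(1201/7 + ((-5808 - 6246) - 8834)) = √(1201/7 + (-12054 - 8834)) = √(1201/7 - 20888) = √(-145015/7) = I*√1015105/7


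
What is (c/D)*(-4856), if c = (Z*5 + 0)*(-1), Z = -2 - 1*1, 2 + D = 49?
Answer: -72840/47 ≈ -1549.8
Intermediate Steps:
D = 47 (D = -2 + 49 = 47)
Z = -3 (Z = -2 - 1 = -3)
c = 15 (c = (-3*5 + 0)*(-1) = (-15 + 0)*(-1) = -15*(-1) = 15)
(c/D)*(-4856) = (15/47)*(-4856) = -72840/47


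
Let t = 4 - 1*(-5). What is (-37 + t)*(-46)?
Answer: 1288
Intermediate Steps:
t = 9 (t = 4 + 5 = 9)
(-37 + t)*(-46) = (-37 + 9)*(-46) = -28*(-46) = 1288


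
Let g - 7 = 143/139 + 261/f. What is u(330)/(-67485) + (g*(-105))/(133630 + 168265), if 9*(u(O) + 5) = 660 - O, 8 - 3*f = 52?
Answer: 3979576877/1359312185484 ≈ 0.0029276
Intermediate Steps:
f = -44/3 (f = 8/3 - ⅓*52 = 8/3 - 52/3 = -44/3 ≈ -14.667)
g = -59733/6116 (g = 7 + (143/139 + 261/(-44/3)) = 7 + (143*(1/139) + 261*(-3/44)) = 7 + (143/139 - 783/44) = 7 - 102545/6116 = -59733/6116 ≈ -9.7667)
u(O) = 205/3 - O/9 (u(O) = -5 + (660 - O)/9 = -5 + (220/3 - O/9) = 205/3 - O/9)
u(330)/(-67485) + (g*(-105))/(133630 + 168265) = (205/3 - ⅑*330)/(-67485) + (-59733/6116*(-105))/(133630 + 168265) = (205/3 - 110/3)*(-1/67485) + (6271965/6116)/301895 = (95/3)*(-1/67485) + (6271965/6116)*(1/301895) = -19/40491 + 1254393/369277964 = 3979576877/1359312185484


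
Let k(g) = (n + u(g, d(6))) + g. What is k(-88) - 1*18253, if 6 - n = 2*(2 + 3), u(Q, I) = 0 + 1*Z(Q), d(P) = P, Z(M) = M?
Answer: -18433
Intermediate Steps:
u(Q, I) = Q (u(Q, I) = 0 + 1*Q = 0 + Q = Q)
n = -4 (n = 6 - 2*(2 + 3) = 6 - 2*5 = 6 - 1*10 = 6 - 10 = -4)
k(g) = -4 + 2*g (k(g) = (-4 + g) + g = -4 + 2*g)
k(-88) - 1*18253 = (-4 + 2*(-88)) - 1*18253 = (-4 - 176) - 18253 = -180 - 18253 = -18433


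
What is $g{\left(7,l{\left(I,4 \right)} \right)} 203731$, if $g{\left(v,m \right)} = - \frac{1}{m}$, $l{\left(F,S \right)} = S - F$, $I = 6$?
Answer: $\frac{203731}{2} \approx 1.0187 \cdot 10^{5}$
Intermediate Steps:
$g{\left(7,l{\left(I,4 \right)} \right)} 203731 = - \frac{1}{4 - 6} \cdot 203731 = - \frac{1}{-2} \cdot 203731 = \left(-1\right) \left(- \frac{1}{2}\right) 203731 = \frac{1}{2} \cdot 203731 = \frac{203731}{2}$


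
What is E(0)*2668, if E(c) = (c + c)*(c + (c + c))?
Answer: 0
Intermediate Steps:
E(c) = 6*c**2 (E(c) = (2*c)*(c + 2*c) = (2*c)*(3*c) = 6*c**2)
E(0)*2668 = (6*0**2)*2668 = (6*0)*2668 = 0*2668 = 0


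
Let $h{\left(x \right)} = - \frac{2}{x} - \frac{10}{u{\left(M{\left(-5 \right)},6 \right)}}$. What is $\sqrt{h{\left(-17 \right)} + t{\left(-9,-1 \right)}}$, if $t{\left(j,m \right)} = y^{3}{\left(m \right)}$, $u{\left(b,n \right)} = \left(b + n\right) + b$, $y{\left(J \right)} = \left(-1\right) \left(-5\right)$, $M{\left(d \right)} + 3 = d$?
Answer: $\frac{4 \sqrt{2278}}{17} \approx 11.23$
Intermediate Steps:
$M{\left(d \right)} = -3 + d$
$y{\left(J \right)} = 5$
$u{\left(b,n \right)} = n + 2 b$
$t{\left(j,m \right)} = 125$ ($t{\left(j,m \right)} = 5^{3} = 125$)
$h{\left(x \right)} = 1 - \frac{2}{x}$ ($h{\left(x \right)} = - \frac{2}{x} - \frac{10}{6 + 2 \left(-3 - 5\right)} = - \frac{2}{x} - \frac{10}{6 + 2 \left(-8\right)} = - \frac{2}{x} - \frac{10}{6 - 16} = - \frac{2}{x} - \frac{10}{-10} = - \frac{2}{x} - -1 = - \frac{2}{x} + 1 = 1 - \frac{2}{x}$)
$\sqrt{h{\left(-17 \right)} + t{\left(-9,-1 \right)}} = \sqrt{\frac{-2 - 17}{-17} + 125} = \sqrt{\left(- \frac{1}{17}\right) \left(-19\right) + 125} = \sqrt{\frac{19}{17} + 125} = \sqrt{\frac{2144}{17}} = \frac{4 \sqrt{2278}}{17}$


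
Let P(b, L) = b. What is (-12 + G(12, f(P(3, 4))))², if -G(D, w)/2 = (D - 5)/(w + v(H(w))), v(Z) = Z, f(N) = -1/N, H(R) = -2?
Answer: 36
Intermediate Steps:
G(D, w) = -2*(-5 + D)/(-2 + w) (G(D, w) = -2*(D - 5)/(w - 2) = -2*(-5 + D)/(-2 + w))
(-12 + G(12, f(P(3, 4))))² = (-12 + 2*(5 - 1*12)/(-2 - 1/3))² = (-12 + 2*(5 - 12)/(-2 - 1*⅓))² = (-12 + 2*(-7)/(-2 - ⅓))² = (-12 + 2*(-7)/(-7/3))² = (-12 + 2*(-3/7)*(-7))² = (-12 + 6)² = (-6)² = 36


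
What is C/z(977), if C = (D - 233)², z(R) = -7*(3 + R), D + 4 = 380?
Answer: -20449/6860 ≈ -2.9809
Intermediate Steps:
D = 376 (D = -4 + 380 = 376)
z(R) = -21 - 7*R
C = 20449 (C = (376 - 233)² = 143² = 20449)
C/z(977) = 20449/(-21 - 7*977) = 20449/(-21 - 6839) = 20449/(-6860) = 20449*(-1/6860) = -20449/6860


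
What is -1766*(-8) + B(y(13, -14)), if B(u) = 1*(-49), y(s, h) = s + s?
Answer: 14079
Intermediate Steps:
y(s, h) = 2*s
B(u) = -49
-1766*(-8) + B(y(13, -14)) = -1766*(-8) - 49 = 14128 - 49 = 14079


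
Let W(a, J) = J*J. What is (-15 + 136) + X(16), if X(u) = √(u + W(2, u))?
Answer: 121 + 4*√17 ≈ 137.49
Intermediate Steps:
W(a, J) = J²
X(u) = √(u + u²)
(-15 + 136) + X(16) = (-15 + 136) + √(16*(1 + 16)) = 121 + √(16*17) = 121 + √272 = 121 + 4*√17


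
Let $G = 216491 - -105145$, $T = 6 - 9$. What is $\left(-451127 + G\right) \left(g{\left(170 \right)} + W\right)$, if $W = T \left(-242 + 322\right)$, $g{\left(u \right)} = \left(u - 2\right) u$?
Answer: $-3667185120$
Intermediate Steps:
$g{\left(u \right)} = u \left(-2 + u\right)$ ($g{\left(u \right)} = \left(-2 + u\right) u = u \left(-2 + u\right)$)
$T = -3$ ($T = 6 - 9 = -3$)
$G = 321636$ ($G = 216491 + 105145 = 321636$)
$W = -240$ ($W = - 3 \left(-242 + 322\right) = \left(-3\right) 80 = -240$)
$\left(-451127 + G\right) \left(g{\left(170 \right)} + W\right) = \left(-451127 + 321636\right) \left(170 \left(-2 + 170\right) - 240\right) = - 129491 \left(170 \cdot 168 - 240\right) = - 129491 \left(28560 - 240\right) = \left(-129491\right) 28320 = -3667185120$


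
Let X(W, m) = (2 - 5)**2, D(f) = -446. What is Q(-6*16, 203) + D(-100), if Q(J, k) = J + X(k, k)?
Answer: -533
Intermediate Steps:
X(W, m) = 9 (X(W, m) = (-3)**2 = 9)
Q(J, k) = 9 + J (Q(J, k) = J + 9 = 9 + J)
Q(-6*16, 203) + D(-100) = (9 - 6*16) - 446 = (9 - 96) - 446 = -87 - 446 = -533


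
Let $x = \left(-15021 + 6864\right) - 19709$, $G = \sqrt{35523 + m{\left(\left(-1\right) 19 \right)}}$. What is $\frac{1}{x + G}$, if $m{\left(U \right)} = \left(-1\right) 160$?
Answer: $- \frac{27866}{776478593} - \frac{\sqrt{35363}}{776478593} \approx -3.613 \cdot 10^{-5}$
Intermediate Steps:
$m{\left(U \right)} = -160$
$G = \sqrt{35363}$ ($G = \sqrt{35523 - 160} = \sqrt{35363} \approx 188.05$)
$x = -27866$ ($x = -8157 - 19709 = -27866$)
$\frac{1}{x + G} = \frac{1}{-27866 + \sqrt{35363}}$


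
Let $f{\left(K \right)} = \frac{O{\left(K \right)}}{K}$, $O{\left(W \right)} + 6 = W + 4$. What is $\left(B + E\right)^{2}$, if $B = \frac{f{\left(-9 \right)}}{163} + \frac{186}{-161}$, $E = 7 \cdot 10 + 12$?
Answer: $\frac{364666496715049}{55784298969} \approx 6537.1$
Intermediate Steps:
$O{\left(W \right)} = -2 + W$ ($O{\left(W \right)} = -6 + \left(W + 4\right) = -6 + \left(4 + W\right) = -2 + W$)
$f{\left(K \right)} = \frac{-2 + K}{K}$
$E = 82$ ($E = 70 + 12 = 82$)
$B = - \frac{271091}{236187}$ ($B = \frac{\frac{1}{-9} \left(-2 - 9\right)}{163} + \frac{186}{-161} = \left(- \frac{1}{9}\right) \left(-11\right) \frac{1}{163} + 186 \left(- \frac{1}{161}\right) = \frac{11}{9} \cdot \frac{1}{163} - \frac{186}{161} = \frac{11}{1467} - \frac{186}{161} = - \frac{271091}{236187} \approx -1.1478$)
$\left(B + E\right)^{2} = \left(- \frac{271091}{236187} + 82\right)^{2} = \left(\frac{19096243}{236187}\right)^{2} = \frac{364666496715049}{55784298969}$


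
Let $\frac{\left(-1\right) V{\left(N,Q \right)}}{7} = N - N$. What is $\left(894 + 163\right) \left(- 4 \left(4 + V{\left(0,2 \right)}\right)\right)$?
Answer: $-16912$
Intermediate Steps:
$V{\left(N,Q \right)} = 0$ ($V{\left(N,Q \right)} = - 7 \left(N - N\right) = \left(-7\right) 0 = 0$)
$\left(894 + 163\right) \left(- 4 \left(4 + V{\left(0,2 \right)}\right)\right) = \left(894 + 163\right) \left(- 4 \left(4 + 0\right)\right) = 1057 \left(\left(-4\right) 4\right) = 1057 \left(-16\right) = -16912$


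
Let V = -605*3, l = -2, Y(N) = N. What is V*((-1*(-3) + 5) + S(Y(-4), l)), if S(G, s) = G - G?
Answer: -14520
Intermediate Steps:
V = -1815
S(G, s) = 0
V*((-1*(-3) + 5) + S(Y(-4), l)) = -1815*((-1*(-3) + 5) + 0) = -1815*((3 + 5) + 0) = -1815*(8 + 0) = -1815*8 = -14520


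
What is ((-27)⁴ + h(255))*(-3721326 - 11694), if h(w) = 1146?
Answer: -1988157922740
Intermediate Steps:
((-27)⁴ + h(255))*(-3721326 - 11694) = ((-27)⁴ + 1146)*(-3721326 - 11694) = (531441 + 1146)*(-3733020) = 532587*(-3733020) = -1988157922740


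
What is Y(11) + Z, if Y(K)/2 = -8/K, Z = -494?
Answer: -5450/11 ≈ -495.45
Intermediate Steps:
Y(K) = -16/K (Y(K) = 2*(-8/K) = -16/K)
Y(11) + Z = -16/11 - 494 = -5450/11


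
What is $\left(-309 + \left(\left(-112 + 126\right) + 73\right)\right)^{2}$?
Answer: $49284$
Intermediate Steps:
$\left(-309 + \left(\left(-112 + 126\right) + 73\right)\right)^{2} = \left(-309 + \left(14 + 73\right)\right)^{2} = \left(-309 + 87\right)^{2} = \left(-222\right)^{2} = 49284$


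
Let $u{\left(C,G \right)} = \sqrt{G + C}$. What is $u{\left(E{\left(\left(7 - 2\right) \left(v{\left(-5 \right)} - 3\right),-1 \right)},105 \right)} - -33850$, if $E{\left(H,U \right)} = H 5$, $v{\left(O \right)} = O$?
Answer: $33850 + i \sqrt{95} \approx 33850.0 + 9.7468 i$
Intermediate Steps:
$E{\left(H,U \right)} = 5 H$
$u{\left(C,G \right)} = \sqrt{C + G}$
$u{\left(E{\left(\left(7 - 2\right) \left(v{\left(-5 \right)} - 3\right),-1 \right)},105 \right)} - -33850 = \sqrt{5 \left(7 - 2\right) \left(-5 - 3\right) + 105} - -33850 = \sqrt{5 \cdot 5 \left(-8\right) + 105} + 33850 = \sqrt{5 \left(-40\right) + 105} + 33850 = \sqrt{-200 + 105} + 33850 = \sqrt{-95} + 33850 = i \sqrt{95} + 33850 = 33850 + i \sqrt{95}$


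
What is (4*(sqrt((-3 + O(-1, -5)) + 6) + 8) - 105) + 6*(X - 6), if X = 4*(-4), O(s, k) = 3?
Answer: -205 + 4*sqrt(6) ≈ -195.20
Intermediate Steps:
X = -16
(4*(sqrt((-3 + O(-1, -5)) + 6) + 8) - 105) + 6*(X - 6) = (4*(sqrt((-3 + 3) + 6) + 8) - 105) + 6*(-16 - 6) = (4*(sqrt(0 + 6) + 8) - 105) + 6*(-22) = (4*(sqrt(6) + 8) - 105) - 132 = (4*(8 + sqrt(6)) - 105) - 132 = ((32 + 4*sqrt(6)) - 105) - 132 = (-73 + 4*sqrt(6)) - 132 = -205 + 4*sqrt(6)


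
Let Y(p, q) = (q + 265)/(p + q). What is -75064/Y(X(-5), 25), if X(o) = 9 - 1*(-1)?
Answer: -262724/29 ≈ -9059.5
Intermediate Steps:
X(o) = 10 (X(o) = 9 + 1 = 10)
Y(p, q) = (265 + q)/(p + q)
-75064/Y(X(-5), 25) = -75064*(10 + 25)/(265 + 25) = -75064/(290/35) = -75064/((1/35)*290) = -75064/58/7 = -75064*7/58 = -262724/29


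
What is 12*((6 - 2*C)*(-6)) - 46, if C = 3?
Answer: -46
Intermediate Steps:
12*((6 - 2*C)*(-6)) - 46 = 12*((6 - 2*3)*(-6)) - 46 = 12*((6 - 6)*(-6)) - 46 = 12*(0*(-6)) - 46 = 12*0 - 46 = 0 - 46 = -46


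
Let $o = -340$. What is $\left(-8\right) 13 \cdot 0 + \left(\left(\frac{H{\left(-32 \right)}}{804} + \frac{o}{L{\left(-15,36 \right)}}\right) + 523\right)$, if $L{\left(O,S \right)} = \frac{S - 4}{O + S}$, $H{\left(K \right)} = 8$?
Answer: $\frac{482215}{1608} \approx 299.88$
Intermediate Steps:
$L{\left(O,S \right)} = \frac{-4 + S}{O + S}$
$\left(-8\right) 13 \cdot 0 + \left(\left(\frac{H{\left(-32 \right)}}{804} + \frac{o}{L{\left(-15,36 \right)}}\right) + 523\right) = \left(-8\right) 13 \cdot 0 + \left(\left(\frac{8}{804} - \frac{340}{\frac{1}{-15 + 36} \left(-4 + 36\right)}\right) + 523\right) = \left(-104\right) 0 + \left(\left(8 \cdot \frac{1}{804} - \frac{340}{\frac{1}{21} \cdot 32}\right) + 523\right) = 0 + \left(\left(\frac{2}{201} - \frac{340}{\frac{1}{21} \cdot 32}\right) + 523\right) = 0 + \left(\left(\frac{2}{201} - \frac{340}{\frac{32}{21}}\right) + 523\right) = 0 + \left(\left(\frac{2}{201} - \frac{1785}{8}\right) + 523\right) = 0 + \left(- \frac{358769}{1608} + 523\right) = 0 + \frac{482215}{1608} = \frac{482215}{1608}$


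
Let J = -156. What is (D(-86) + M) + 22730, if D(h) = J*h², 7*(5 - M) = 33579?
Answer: -1135838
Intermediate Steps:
M = -4792 (M = 5 - ⅐*33579 = 5 - 4797 = -4792)
D(h) = -156*h²
(D(-86) + M) + 22730 = (-156*(-86)² - 4792) + 22730 = (-156*7396 - 4792) + 22730 = (-1153776 - 4792) + 22730 = -1158568 + 22730 = -1135838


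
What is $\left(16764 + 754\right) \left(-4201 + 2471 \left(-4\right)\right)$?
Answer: $-246741030$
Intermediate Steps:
$\left(16764 + 754\right) \left(-4201 + 2471 \left(-4\right)\right) = 17518 \left(-4201 - 9884\right) = 17518 \left(-14085\right) = -246741030$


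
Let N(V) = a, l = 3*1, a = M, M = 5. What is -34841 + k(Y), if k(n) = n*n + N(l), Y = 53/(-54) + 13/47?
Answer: -224390942663/6441444 ≈ -34836.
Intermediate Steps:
a = 5
l = 3
N(V) = 5
Y = -1789/2538 (Y = 53*(-1/54) + 13*(1/47) = -53/54 + 13/47 = -1789/2538 ≈ -0.70489)
k(n) = 5 + n² (k(n) = n*n + 5 = n² + 5 = 5 + n²)
-34841 + k(Y) = -34841 + (5 + (-1789/2538)²) = -34841 + (5 + 3200521/6441444) = -34841 + 35407741/6441444 = -224390942663/6441444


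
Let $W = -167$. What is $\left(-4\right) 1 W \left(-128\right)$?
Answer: $-85504$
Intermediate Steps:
$\left(-4\right) 1 W \left(-128\right) = \left(-4\right) 1 \left(-167\right) \left(-128\right) = \left(-4\right) \left(-167\right) \left(-128\right) = 668 \left(-128\right) = -85504$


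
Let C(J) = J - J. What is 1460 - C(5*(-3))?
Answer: 1460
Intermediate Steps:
C(J) = 0
1460 - C(5*(-3)) = 1460 - 1*0 = 1460 + 0 = 1460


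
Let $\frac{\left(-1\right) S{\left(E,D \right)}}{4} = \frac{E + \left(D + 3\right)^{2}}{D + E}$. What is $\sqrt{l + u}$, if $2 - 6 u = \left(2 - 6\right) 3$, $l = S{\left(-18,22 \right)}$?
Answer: $\frac{i \sqrt{5442}}{3} \approx 24.59 i$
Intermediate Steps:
$S{\left(E,D \right)} = - \frac{4 \left(E + \left(3 + D\right)^{2}\right)}{D + E}$ ($S{\left(E,D \right)} = - 4 \frac{E + \left(D + 3\right)^{2}}{D + E} = - 4 \frac{E + \left(3 + D\right)^{2}}{D + E} = - \frac{4 \left(E + \left(3 + D\right)^{2}\right)}{D + E}$)
$l = -607$ ($l = \frac{4 \left(\left(-1\right) \left(-18\right) - \left(3 + 22\right)^{2}\right)}{22 - 18} = \frac{4 \left(18 - 25^{2}\right)}{4} = 4 \cdot \frac{1}{4} \left(18 - 625\right) = 4 \cdot \frac{1}{4} \left(-607\right) = -607$)
$u = \frac{7}{3}$ ($u = \frac{1}{3} - \frac{\left(2 - 6\right) 3}{6} = \frac{1}{3} - \frac{\left(-4\right) 3}{6} = \frac{1}{3} - -2 = \frac{1}{3} + 2 = \frac{7}{3} \approx 2.3333$)
$\sqrt{l + u} = \sqrt{-607 + \frac{7}{3}} = \sqrt{- \frac{1814}{3}} = \frac{i \sqrt{5442}}{3}$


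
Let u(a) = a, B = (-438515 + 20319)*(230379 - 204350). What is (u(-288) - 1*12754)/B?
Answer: 6521/5442611842 ≈ 1.1981e-6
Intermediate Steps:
B = -10885223684 (B = -418196*26029 = -10885223684)
(u(-288) - 1*12754)/B = (-288 - 1*12754)/(-10885223684) = (-288 - 12754)*(-1/10885223684) = -13042*(-1/10885223684) = 6521/5442611842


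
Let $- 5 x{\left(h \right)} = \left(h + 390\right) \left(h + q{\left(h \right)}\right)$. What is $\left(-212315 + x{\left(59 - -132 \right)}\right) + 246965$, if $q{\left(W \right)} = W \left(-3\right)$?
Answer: $\frac{395192}{5} \approx 79038.0$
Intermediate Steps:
$q{\left(W \right)} = - 3 W$
$x{\left(h \right)} = \frac{2 h \left(390 + h\right)}{5}$ ($x{\left(h \right)} = - \frac{\left(h + 390\right) \left(h - 3 h\right)}{5} = - \frac{\left(390 + h\right) \left(- 2 h\right)}{5} = - \frac{\left(-2\right) h \left(390 + h\right)}{5} = \frac{2 h \left(390 + h\right)}{5}$)
$\left(-212315 + x{\left(59 - -132 \right)}\right) + 246965 = \left(-212315 + \frac{2 \left(59 - -132\right) \left(390 + \left(59 - -132\right)\right)}{5}\right) + 246965 = \left(-212315 + \frac{2 \left(59 + 132\right) \left(390 + \left(59 + 132\right)\right)}{5}\right) + 246965 = \left(-212315 + \frac{2}{5} \cdot 191 \left(390 + 191\right)\right) + 246965 = \left(-212315 + \frac{2}{5} \cdot 191 \cdot 581\right) + 246965 = \left(-212315 + \frac{221942}{5}\right) + 246965 = - \frac{839633}{5} + 246965 = \frac{395192}{5}$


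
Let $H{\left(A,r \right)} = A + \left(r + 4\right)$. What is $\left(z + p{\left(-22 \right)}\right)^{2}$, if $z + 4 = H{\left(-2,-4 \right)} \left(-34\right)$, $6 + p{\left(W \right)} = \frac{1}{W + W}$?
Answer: $\frac{6507601}{1936} \approx 3361.4$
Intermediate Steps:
$p{\left(W \right)} = -6 + \frac{1}{2 W}$ ($p{\left(W \right)} = -6 + \frac{1}{W + W} = -6 + \frac{1}{2 W}$)
$H{\left(A,r \right)} = 4 + A + r$ ($H{\left(A,r \right)} = A + \left(4 + r\right) = 4 + A + r$)
$z = 64$ ($z = -4 + \left(4 - 2 - 4\right) \left(-34\right) = -4 - -68 = -4 + 68 = 64$)
$\left(z + p{\left(-22 \right)}\right)^{2} = \left(64 - \left(6 - \frac{1}{2 \left(-22\right)}\right)\right)^{2} = \left(64 + \left(-6 + \frac{1}{2} \left(- \frac{1}{22}\right)\right)\right)^{2} = \left(64 - \frac{265}{44}\right)^{2} = \left(\frac{2551}{44}\right)^{2} = \frac{6507601}{1936}$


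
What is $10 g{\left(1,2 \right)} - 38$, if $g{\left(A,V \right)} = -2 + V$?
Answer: $-38$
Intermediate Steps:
$10 g{\left(1,2 \right)} - 38 = 10 \left(-2 + 2\right) - 38 = 10 \cdot 0 - 38 = 0 - 38 = -38$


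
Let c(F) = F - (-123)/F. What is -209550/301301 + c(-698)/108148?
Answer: -1451381515057/2067672743864 ≈ -0.70194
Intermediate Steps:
c(F) = F + 123/F
-209550/301301 + c(-698)/108148 = -209550/301301 + (-698 + 123/(-698))/108148 = -209550*1/301301 + (-698 + 123*(-1/698))*(1/108148) = -19050/27391 + (-698 - 123/698)*(1/108148) = -19050/27391 - 487327/698*1/108148 = -19050/27391 - 487327/75487304 = -1451381515057/2067672743864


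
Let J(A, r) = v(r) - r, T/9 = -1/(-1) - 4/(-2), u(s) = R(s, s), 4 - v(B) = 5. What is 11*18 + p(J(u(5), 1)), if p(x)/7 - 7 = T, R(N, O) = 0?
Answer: 436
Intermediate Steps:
v(B) = -1 (v(B) = 4 - 1*5 = 4 - 5 = -1)
u(s) = 0
T = 27 (T = 9*(-1/(-1) - 4/(-2)) = 9*(-1*(-1) - 4*(-½)) = 9*(1 + 2) = 9*3 = 27)
J(A, r) = -1 - r
p(x) = 238 (p(x) = 49 + 7*27 = 49 + 189 = 238)
11*18 + p(J(u(5), 1)) = 11*18 + 238 = 198 + 238 = 436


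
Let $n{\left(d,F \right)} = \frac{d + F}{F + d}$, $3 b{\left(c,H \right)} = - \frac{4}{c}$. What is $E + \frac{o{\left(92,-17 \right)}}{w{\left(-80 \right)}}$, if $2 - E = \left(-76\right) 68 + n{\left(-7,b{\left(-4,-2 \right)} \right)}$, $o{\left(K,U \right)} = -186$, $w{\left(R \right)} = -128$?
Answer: $\frac{330909}{64} \approx 5170.5$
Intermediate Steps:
$b{\left(c,H \right)} = - \frac{4}{3 c}$ ($b{\left(c,H \right)} = \frac{\left(-4\right) \frac{1}{c}}{3} = - \frac{4}{3 c}$)
$n{\left(d,F \right)} = 1$ ($n{\left(d,F \right)} = \frac{F + d}{F + d} = 1$)
$E = 5169$ ($E = 2 - \left(\left(-76\right) 68 + 1\right) = 2 - \left(-5168 + 1\right) = 2 - -5167 = 2 + 5167 = 5169$)
$E + \frac{o{\left(92,-17 \right)}}{w{\left(-80 \right)}} = 5169 - \frac{186}{-128} = 5169 - - \frac{93}{64} = 5169 + \frac{93}{64} = \frac{330909}{64}$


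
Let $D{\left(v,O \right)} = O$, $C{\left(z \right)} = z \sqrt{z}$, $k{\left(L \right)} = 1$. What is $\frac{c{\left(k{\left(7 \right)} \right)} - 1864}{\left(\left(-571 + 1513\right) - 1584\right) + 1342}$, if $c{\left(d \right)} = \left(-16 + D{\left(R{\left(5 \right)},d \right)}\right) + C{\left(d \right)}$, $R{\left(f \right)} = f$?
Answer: $- \frac{939}{350} \approx -2.6829$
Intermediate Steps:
$C{\left(z \right)} = z^{\frac{3}{2}}$
$c{\left(d \right)} = -16 + d + d^{\frac{3}{2}}$ ($c{\left(d \right)} = \left(-16 + d\right) + d^{\frac{3}{2}} = -16 + d + d^{\frac{3}{2}}$)
$\frac{c{\left(k{\left(7 \right)} \right)} - 1864}{\left(\left(-571 + 1513\right) - 1584\right) + 1342} = \frac{\left(-16 + 1 + 1^{\frac{3}{2}}\right) - 1864}{\left(\left(-571 + 1513\right) - 1584\right) + 1342} = \frac{\left(-16 + 1 + 1\right) - 1864}{\left(942 - 1584\right) + 1342} = \frac{-14 - 1864}{-642 + 1342} = - \frac{1878}{700} = \left(-1878\right) \frac{1}{700} = - \frac{939}{350}$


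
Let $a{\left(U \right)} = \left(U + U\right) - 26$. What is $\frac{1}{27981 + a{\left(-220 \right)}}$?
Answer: $\frac{1}{27515} \approx 3.6344 \cdot 10^{-5}$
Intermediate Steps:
$a{\left(U \right)} = -26 + 2 U$ ($a{\left(U \right)} = 2 U - 26 = -26 + 2 U$)
$\frac{1}{27981 + a{\left(-220 \right)}} = \frac{1}{27981 + \left(-26 + 2 \left(-220\right)\right)} = \frac{1}{27981 - 466} = \frac{1}{27515}$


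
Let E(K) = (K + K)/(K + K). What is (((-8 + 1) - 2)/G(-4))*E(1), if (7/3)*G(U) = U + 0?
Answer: 21/4 ≈ 5.2500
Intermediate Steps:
G(U) = 3*U/7 (G(U) = 3*(U + 0)/7 = 3*U/7)
E(K) = 1 (E(K) = (2*K)/((2*K)) = (2*K)*(1/(2*K)) = 1)
(((-8 + 1) - 2)/G(-4))*E(1) = (((-8 + 1) - 2)/(((3/7)*(-4))))*1 = ((-7 - 2)/(-12/7))*1 = -7/12*(-9)*1 = (21/4)*1 = 21/4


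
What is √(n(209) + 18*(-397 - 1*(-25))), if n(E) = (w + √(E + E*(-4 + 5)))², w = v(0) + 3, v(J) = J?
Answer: √(-6696 + (3 + √418)²) ≈ 78.399*I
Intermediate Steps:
w = 3 (w = 0 + 3 = 3)
n(E) = (3 + √2*√E)² (n(E) = (3 + √(E + E*(-4 + 5)))² = (3 + √(E + E*1))² = (3 + √(E + E))² = (3 + √(2*E))² = (3 + √2*√E)²)
√(n(209) + 18*(-397 - 1*(-25))) = √((3 + √2*√209)² + 18*(-397 - 1*(-25))) = √((3 + √418)² + 18*(-397 + 25)) = √((3 + √418)² + 18*(-372)) = √((3 + √418)² - 6696) = √(-6696 + (3 + √418)²)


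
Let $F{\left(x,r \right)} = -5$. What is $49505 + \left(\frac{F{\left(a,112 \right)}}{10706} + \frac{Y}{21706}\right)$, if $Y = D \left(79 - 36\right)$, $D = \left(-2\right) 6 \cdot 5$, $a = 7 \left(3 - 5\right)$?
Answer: $\frac{5752081887085}{116192218} \approx 49505.0$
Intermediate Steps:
$a = -14$ ($a = 7 \left(-2\right) = -14$)
$D = -60$ ($D = \left(-12\right) 5 = -60$)
$Y = -2580$ ($Y = - 60 \left(79 - 36\right) = \left(-60\right) 43 = -2580$)
$49505 + \left(\frac{F{\left(a,112 \right)}}{10706} + \frac{Y}{21706}\right) = 49505 - \left(\frac{5}{10706} + \frac{1290}{10853}\right) = 49505 - \frac{13865005}{116192218} = \frac{5752081887085}{116192218}$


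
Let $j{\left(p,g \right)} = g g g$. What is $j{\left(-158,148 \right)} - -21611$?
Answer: $3263403$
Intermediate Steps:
$j{\left(p,g \right)} = g^{3}$ ($j{\left(p,g \right)} = g g^{2} = g^{3}$)
$j{\left(-158,148 \right)} - -21611 = 148^{3} - -21611 = 3241792 + 21611 = 3263403$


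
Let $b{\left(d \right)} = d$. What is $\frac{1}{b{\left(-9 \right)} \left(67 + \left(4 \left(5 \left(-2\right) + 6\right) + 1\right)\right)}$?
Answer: $- \frac{1}{468} \approx -0.0021368$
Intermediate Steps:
$\frac{1}{b{\left(-9 \right)} \left(67 + \left(4 \left(5 \left(-2\right) + 6\right) + 1\right)\right)} = \frac{1}{\left(-9\right) \left(67 + \left(4 \left(5 \left(-2\right) + 6\right) + 1\right)\right)} = \frac{1}{\left(-9\right) \left(67 + \left(4 \left(-10 + 6\right) + 1\right)\right)} = \frac{1}{\left(-9\right) \left(67 + \left(4 \left(-4\right) + 1\right)\right)} = \frac{1}{\left(-9\right) \left(67 + \left(-16 + 1\right)\right)} = \frac{1}{\left(-9\right) \left(67 - 15\right)} = \frac{1}{\left(-9\right) 52} = \frac{1}{-468} = - \frac{1}{468}$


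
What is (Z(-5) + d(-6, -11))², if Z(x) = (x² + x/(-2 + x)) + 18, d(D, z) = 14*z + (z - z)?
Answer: 595984/49 ≈ 12163.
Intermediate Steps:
d(D, z) = 14*z (d(D, z) = 14*z + 0 = 14*z)
Z(x) = 18 + x² + x/(-2 + x) (Z(x) = (x² + x/(-2 + x)) + 18 = 18 + x² + x/(-2 + x))
(Z(-5) + d(-6, -11))² = ((-36 + (-5)³ - 2*(-5)² + 19*(-5))/(-2 - 5) + 14*(-11))² = ((-36 - 125 - 2*25 - 95)/(-7) - 154)² = (-(-36 - 125 - 50 - 95)/7 - 154)² = (-⅐*(-306) - 154)² = (306/7 - 154)² = (-772/7)² = 595984/49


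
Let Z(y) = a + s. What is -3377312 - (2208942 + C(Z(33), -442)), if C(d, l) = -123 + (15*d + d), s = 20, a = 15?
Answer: -5586691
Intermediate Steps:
Z(y) = 35 (Z(y) = 15 + 20 = 35)
C(d, l) = -123 + 16*d
-3377312 - (2208942 + C(Z(33), -442)) = -3377312 - (2208942 + (-123 + 16*35)) = -3377312 - (2208942 + (-123 + 560)) = -3377312 - (2208942 + 437) = -3377312 - 1*2209379 = -3377312 - 2209379 = -5586691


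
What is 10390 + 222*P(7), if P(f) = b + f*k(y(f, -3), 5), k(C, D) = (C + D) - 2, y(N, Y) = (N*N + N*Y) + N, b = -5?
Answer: 68332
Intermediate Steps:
y(N, Y) = N + N² + N*Y (y(N, Y) = (N² + N*Y) + N = N + N² + N*Y)
k(C, D) = -2 + C + D
P(f) = -5 + f*(3 + f*(-2 + f)) (P(f) = -5 + f*(-2 + f*(1 + f - 3) + 5) = -5 + f*(-2 + f*(-2 + f) + 5) = -5 + f*(3 + f*(-2 + f)))
10390 + 222*P(7) = 10390 + 222*(-5 + 7*(3 + 7*(-2 + 7))) = 10390 + 222*(-5 + 7*(3 + 7*5)) = 10390 + 222*(-5 + 7*(3 + 35)) = 10390 + 222*(-5 + 7*38) = 10390 + 222*(-5 + 266) = 10390 + 222*261 = 10390 + 57942 = 68332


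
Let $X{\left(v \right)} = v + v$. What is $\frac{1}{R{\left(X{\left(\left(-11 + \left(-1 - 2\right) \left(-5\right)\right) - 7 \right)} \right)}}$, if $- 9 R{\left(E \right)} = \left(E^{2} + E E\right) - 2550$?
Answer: $\frac{3}{826} \approx 0.003632$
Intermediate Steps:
$X{\left(v \right)} = 2 v$
$R{\left(E \right)} = \frac{850}{3} - \frac{2 E^{2}}{9}$ ($R{\left(E \right)} = - \frac{\left(E^{2} + E E\right) - 2550}{9} = - \frac{\left(E^{2} + E^{2}\right) - 2550}{9} = - \frac{2 E^{2} - 2550}{9} = - \frac{-2550 + 2 E^{2}}{9} = \frac{850}{3} - \frac{2 E^{2}}{9}$)
$\frac{1}{R{\left(X{\left(\left(-11 + \left(-1 - 2\right) \left(-5\right)\right) - 7 \right)} \right)}} = \frac{1}{\frac{850}{3} - \frac{2 \left(2 \left(\left(-11 + \left(-1 - 2\right) \left(-5\right)\right) - 7\right)\right)^{2}}{9}} = \frac{1}{\frac{850}{3} - \frac{2 \left(2 \left(\left(-11 - -15\right) - 7\right)\right)^{2}}{9}} = \frac{1}{\frac{850}{3} - \frac{2 \left(2 \left(\left(-11 + 15\right) - 7\right)\right)^{2}}{9}} = \frac{1}{\frac{850}{3} - \frac{2 \left(2 \left(4 - 7\right)\right)^{2}}{9}} = \frac{1}{\frac{850}{3} - \frac{2 \left(2 \left(-3\right)\right)^{2}}{9}} = \frac{1}{\frac{850}{3} - \frac{2 \left(-6\right)^{2}}{9}} = \frac{1}{\frac{850}{3} - 8} = \frac{1}{\frac{826}{3}} = \frac{3}{826}$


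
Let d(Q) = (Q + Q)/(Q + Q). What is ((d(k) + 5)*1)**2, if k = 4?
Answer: 36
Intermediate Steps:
d(Q) = 1 (d(Q) = (2*Q)/((2*Q)) = (2*Q)*(1/(2*Q)) = 1)
((d(k) + 5)*1)**2 = ((1 + 5)*1)**2 = (6*1)**2 = 6**2 = 36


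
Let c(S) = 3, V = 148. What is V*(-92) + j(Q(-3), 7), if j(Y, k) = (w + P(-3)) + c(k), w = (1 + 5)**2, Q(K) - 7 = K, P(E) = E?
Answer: -13580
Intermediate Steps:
Q(K) = 7 + K
w = 36 (w = 6**2 = 36)
j(Y, k) = 36 (j(Y, k) = (36 - 3) + 3 = 33 + 3 = 36)
V*(-92) + j(Q(-3), 7) = 148*(-92) + 36 = -13616 + 36 = -13580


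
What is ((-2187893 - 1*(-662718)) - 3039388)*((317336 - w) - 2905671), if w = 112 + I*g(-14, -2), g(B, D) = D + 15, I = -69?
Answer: 11811034990650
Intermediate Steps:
g(B, D) = 15 + D
w = -785 (w = 112 - 69*(15 - 2) = 112 - 69*13 = 112 - 897 = -785)
((-2187893 - 1*(-662718)) - 3039388)*((317336 - w) - 2905671) = ((-2187893 - 1*(-662718)) - 3039388)*((317336 - 1*(-785)) - 2905671) = ((-2187893 + 662718) - 3039388)*((317336 + 785) - 2905671) = (-1525175 - 3039388)*(318121 - 2905671) = -4564563*(-2587550) = 11811034990650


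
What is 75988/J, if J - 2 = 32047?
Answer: 75988/32049 ≈ 2.3710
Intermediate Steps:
J = 32049 (J = 2 + 32047 = 32049)
75988/J = 75988/32049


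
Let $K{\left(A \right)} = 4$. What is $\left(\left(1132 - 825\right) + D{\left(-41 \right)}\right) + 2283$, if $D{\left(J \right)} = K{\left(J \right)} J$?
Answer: $2426$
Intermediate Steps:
$D{\left(J \right)} = 4 J$
$\left(\left(1132 - 825\right) + D{\left(-41 \right)}\right) + 2283 = \left(\left(1132 - 825\right) + 4 \left(-41\right)\right) + 2283 = \left(307 - 164\right) + 2283 = 143 + 2283 = 2426$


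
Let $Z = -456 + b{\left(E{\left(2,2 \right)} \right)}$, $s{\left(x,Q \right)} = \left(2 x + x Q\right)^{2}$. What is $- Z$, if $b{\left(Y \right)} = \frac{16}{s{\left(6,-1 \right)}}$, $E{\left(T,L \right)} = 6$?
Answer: $\frac{4100}{9} \approx 455.56$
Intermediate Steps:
$s{\left(x,Q \right)} = \left(2 x + Q x\right)^{2}$
$b{\left(Y \right)} = \frac{4}{9}$ ($b{\left(Y \right)} = \frac{16}{6^{2} \left(2 - 1\right)^{2}} = \frac{16}{36 \cdot 1^{2}} = \frac{16}{36 \cdot 1} = \frac{16}{36} = 16 \cdot \frac{1}{36} = \frac{4}{9}$)
$Z = - \frac{4100}{9}$ ($Z = -456 + \frac{4}{9} = - \frac{4100}{9} \approx -455.56$)
$- Z = \left(-1\right) \left(- \frac{4100}{9}\right) = \frac{4100}{9}$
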